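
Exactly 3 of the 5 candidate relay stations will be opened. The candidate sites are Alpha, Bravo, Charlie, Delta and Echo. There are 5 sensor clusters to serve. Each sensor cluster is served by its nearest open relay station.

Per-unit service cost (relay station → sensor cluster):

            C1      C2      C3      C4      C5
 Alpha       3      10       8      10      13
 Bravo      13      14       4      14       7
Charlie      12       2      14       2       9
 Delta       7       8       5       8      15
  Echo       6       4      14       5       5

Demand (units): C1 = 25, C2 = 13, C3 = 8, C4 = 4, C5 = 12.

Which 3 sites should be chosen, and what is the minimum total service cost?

Choose Alpha, Bravo and Charlie; total service cost 225.

With exactly 3 open, each sensor cluster uses its cheapest among the chosen.
{Alpha, Bravo, Charlie}: C1→Alpha 3·25=75, C2→Charlie 2·13=26, C3→Bravo 4·8=32, C4→Charlie 2·4=8, C5→Bravo 7·12=84. Service cost 225.
{Alpha, Charlie, Echo}: service cost 233
{Alpha, Bravo, Echo}: service cost 239
Among all 10 size-3 choices, {Alpha, Bravo, Charlie} is lowest.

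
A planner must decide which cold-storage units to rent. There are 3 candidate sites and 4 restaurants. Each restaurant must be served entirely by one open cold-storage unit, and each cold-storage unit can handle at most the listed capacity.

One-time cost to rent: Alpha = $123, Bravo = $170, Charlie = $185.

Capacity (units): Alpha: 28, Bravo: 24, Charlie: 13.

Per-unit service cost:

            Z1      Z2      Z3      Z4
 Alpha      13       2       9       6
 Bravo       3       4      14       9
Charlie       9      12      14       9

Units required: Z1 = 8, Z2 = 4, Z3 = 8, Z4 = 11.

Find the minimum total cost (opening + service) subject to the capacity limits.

Minimum total cost: 463

Open {Alpha, Bravo}: Z1→Bravo 3·8=24, Z2→Alpha 2·4=8, Z3→Alpha 9·8=72, Z4→Alpha 6·11=66.
Loads: Alpha carries 23/28, Bravo carries 8/24. Service 170; fixed 293; total 463.
Next best feasible plan costs 471.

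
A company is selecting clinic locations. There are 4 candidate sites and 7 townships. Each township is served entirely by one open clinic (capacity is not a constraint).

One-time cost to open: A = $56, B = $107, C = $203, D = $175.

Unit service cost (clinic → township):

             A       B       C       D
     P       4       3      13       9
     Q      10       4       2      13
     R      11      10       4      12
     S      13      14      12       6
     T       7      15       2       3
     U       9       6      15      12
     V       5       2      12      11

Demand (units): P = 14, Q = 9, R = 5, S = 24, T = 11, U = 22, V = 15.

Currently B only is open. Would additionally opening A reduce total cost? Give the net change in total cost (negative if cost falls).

Yes — net change −56 (cost falls by 56).

Current service cost with {B}: 791.
Adding A: each township re-picks its cheapest; new service cost 679, saving 112.
Extra fixed cost: 56. Net change = 56 − 112 = -56.
(Totals: 898 → 842.)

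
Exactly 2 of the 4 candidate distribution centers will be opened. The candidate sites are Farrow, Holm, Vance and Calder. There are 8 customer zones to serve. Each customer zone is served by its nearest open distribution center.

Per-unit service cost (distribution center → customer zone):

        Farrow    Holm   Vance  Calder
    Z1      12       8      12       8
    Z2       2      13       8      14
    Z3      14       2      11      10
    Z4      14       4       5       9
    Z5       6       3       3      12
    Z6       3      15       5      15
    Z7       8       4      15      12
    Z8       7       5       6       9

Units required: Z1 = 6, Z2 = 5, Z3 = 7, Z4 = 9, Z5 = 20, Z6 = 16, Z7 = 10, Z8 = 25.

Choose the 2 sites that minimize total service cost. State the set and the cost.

Choose Farrow and Holm; total service cost 381.

With exactly 2 open, each customer zone uses its cheapest among the chosen.
{Farrow, Holm}: Z1→Holm 8·6=48, Z2→Farrow 2·5=10, Z3→Holm 2·7=14, Z4→Holm 4·9=36, Z5→Holm 3·20=60, Z6→Farrow 3·16=48, Z7→Holm 4·10=40, Z8→Holm 5·25=125. Service cost 381.
{Holm, Vance}: service cost 443
{Farrow, Vance}: service cost 542
Among all 6 size-2 choices, {Farrow, Holm} is lowest.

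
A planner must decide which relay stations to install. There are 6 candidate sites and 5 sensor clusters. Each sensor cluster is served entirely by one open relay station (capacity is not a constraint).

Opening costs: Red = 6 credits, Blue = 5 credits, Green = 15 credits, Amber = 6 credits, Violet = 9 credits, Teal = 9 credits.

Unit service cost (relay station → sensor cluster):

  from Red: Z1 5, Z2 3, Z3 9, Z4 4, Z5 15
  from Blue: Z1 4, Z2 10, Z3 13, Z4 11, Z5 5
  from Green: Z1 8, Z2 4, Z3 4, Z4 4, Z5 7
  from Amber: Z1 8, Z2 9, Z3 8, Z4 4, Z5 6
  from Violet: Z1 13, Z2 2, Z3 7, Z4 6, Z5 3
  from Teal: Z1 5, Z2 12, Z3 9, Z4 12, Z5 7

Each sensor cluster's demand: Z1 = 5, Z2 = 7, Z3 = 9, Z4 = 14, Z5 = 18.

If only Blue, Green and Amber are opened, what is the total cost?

Total cost: 256

Each sensor cluster is assigned to its cheapest site among the open ones.
{Blue, Green, Amber}: Z1→Blue 4·5=20, Z2→Green 4·7=28, Z3→Green 4·9=36, Z4→Green 4·14=56, Z5→Blue 5·18=90. Service 230; fixed 26; total 256.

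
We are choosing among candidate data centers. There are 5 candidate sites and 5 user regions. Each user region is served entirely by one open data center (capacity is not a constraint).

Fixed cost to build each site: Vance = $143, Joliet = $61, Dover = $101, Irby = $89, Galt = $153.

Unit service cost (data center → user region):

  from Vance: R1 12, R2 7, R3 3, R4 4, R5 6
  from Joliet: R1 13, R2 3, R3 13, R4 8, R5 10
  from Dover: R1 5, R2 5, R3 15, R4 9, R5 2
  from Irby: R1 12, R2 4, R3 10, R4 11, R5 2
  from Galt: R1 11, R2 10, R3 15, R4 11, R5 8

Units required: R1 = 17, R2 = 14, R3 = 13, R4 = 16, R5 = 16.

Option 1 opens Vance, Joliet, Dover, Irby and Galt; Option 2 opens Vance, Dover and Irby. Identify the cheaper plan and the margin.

Option 1: {Vance, Joliet, Dover, Irby, Galt}: R1→Dover 5·17=85, R2→Joliet 3·14=42, R3→Vance 3·13=39, R4→Vance 4·16=64, R5→Dover 2·16=32. Service 262; fixed 547; total 809.
Option 2: {Vance, Dover, Irby}: R1→Dover 5·17=85, R2→Irby 4·14=56, R3→Vance 3·13=39, R4→Vance 4·16=64, R5→Dover 2·16=32. Service 276; fixed 333; total 609.
Difference: |809 − 609| = 200.

Option 2 is cheaper by 200.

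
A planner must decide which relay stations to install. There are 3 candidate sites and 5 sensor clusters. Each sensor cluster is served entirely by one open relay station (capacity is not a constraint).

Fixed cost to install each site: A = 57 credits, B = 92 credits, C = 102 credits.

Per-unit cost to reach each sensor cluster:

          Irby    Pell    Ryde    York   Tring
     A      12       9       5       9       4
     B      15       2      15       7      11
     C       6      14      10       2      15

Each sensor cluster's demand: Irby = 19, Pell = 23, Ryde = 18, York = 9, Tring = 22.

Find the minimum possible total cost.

For any fixed open set, each sensor cluster goes to its cheapest open site; total = fixed + service.
{A, B, C}: Irby→C 6·19=114, Pell→B 2·23=46, Ryde→A 5·18=90, York→C 2·9=18, Tring→A 4·22=88. Service 356; fixed 251; total 607.
{A, B}: service 515 + fixed 149 = 664
{A, C}: service 517 + fixed 159 = 676
{A}: Irby→A 12·19=228, Pell→A 9·23=207, Ryde→A 5·18=90, York→A 9·9=81, Tring→A 4·22=88. Service 694; fixed 57; total 751.
No other subset beats 607.

Minimum total cost: 607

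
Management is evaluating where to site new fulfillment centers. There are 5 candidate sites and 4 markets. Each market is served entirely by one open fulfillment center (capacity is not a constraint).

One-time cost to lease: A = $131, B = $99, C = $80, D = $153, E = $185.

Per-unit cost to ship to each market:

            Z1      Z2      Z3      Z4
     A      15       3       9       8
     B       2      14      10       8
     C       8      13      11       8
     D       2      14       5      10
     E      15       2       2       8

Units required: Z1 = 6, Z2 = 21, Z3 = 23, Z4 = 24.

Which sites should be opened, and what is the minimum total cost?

Open E only; minimum total cost 555.

For any fixed open set, each market goes to its cheapest open site; total = fixed + service.
{E}: Z1→E 15·6=90, Z2→E 2·21=42, Z3→E 2·23=46, Z4→E 8·24=192. Service 370; fixed 185; total 555.
{B, E}: service 292 + fixed 284 = 576
{C, E}: Z1→C 8·6=48, Z2→E 2·21=42, Z3→E 2·23=46, Z4→C 8·24=192. Service 328; fixed 265; total 593.
{A, B, C, D, E}: Z1→B 2·6=12, Z2→E 2·21=42, Z3→E 2·23=46, Z4→A 8·24=192. Service 292; fixed 648; total 940.
No other subset beats 555.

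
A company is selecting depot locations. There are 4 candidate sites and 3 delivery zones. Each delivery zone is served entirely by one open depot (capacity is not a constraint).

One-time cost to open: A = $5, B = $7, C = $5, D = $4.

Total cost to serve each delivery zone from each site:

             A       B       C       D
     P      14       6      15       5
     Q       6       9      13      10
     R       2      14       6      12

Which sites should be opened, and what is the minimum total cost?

Open A and D; minimum total cost 22.

For any fixed open set, each delivery zone goes to its cheapest open site; total = fixed + service.
{A, D}: P→D 5, Q→A 6, R→A 2. Service 13; fixed 9; total 22.
{A, B}: service 14 + fixed 12 = 26
{A}: P→A 14, Q→A 6, R→A 2. Service 22; fixed 5; total 27.
{A, B, C, D}: P→D 5, Q→A 6, R→A 2. Service 13; fixed 21; total 34.
No other subset beats 22.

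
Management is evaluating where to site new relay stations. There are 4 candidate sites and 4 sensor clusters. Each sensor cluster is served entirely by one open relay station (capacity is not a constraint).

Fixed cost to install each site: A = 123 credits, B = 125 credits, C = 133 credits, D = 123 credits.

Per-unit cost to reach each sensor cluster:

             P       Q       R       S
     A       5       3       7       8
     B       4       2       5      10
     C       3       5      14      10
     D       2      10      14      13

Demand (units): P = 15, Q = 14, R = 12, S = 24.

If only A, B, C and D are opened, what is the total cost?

Each sensor cluster is assigned to its cheapest site among the open ones.
{A, B, C, D}: P→D 2·15=30, Q→B 2·14=28, R→B 5·12=60, S→A 8·24=192. Service 310; fixed 504; total 814.

Total cost: 814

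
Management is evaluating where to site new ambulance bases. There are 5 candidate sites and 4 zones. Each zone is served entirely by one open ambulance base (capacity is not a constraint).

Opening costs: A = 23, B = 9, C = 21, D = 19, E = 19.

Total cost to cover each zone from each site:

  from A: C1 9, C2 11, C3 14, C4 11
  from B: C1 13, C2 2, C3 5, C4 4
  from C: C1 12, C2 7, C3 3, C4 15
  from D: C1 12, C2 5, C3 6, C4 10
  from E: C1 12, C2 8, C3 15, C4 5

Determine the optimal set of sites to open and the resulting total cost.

For any fixed open set, each zone goes to its cheapest open site; total = fixed + service.
{B}: C1→B 13, C2→B 2, C3→B 5, C4→B 4. Service 24; fixed 9; total 33.
{B, C}: service 21 + fixed 30 = 51
{B, D}: service 23 + fixed 28 = 51
{A, B, C, D, E}: C1→A 9, C2→B 2, C3→C 3, C4→B 4. Service 18; fixed 91; total 109.
No other subset beats 33.

Open B only; minimum total cost 33.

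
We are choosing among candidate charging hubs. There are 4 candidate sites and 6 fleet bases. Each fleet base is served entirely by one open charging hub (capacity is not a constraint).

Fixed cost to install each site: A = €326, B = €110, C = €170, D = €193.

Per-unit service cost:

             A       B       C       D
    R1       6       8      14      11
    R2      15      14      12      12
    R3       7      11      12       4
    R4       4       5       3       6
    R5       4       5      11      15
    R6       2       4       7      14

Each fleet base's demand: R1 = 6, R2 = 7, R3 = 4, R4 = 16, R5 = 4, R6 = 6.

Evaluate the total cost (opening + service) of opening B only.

Each fleet base is assigned to its cheapest site among the open ones.
{B}: R1→B 8·6=48, R2→B 14·7=98, R3→B 11·4=44, R4→B 5·16=80, R5→B 5·4=20, R6→B 4·6=24. Service 314; fixed 110; total 424.

Total cost: 424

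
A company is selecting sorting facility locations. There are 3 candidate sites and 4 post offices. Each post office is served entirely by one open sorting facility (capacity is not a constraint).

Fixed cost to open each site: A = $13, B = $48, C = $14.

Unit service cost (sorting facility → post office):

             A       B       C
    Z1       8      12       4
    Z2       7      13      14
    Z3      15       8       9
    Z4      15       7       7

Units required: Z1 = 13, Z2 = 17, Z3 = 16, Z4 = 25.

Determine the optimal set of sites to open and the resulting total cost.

Open A and C; minimum total cost 517.

For any fixed open set, each post office goes to its cheapest open site; total = fixed + service.
{A, C}: Z1→C 4·13=52, Z2→A 7·17=119, Z3→C 9·16=144, Z4→C 7·25=175. Service 490; fixed 27; total 517.
{A, B, C}: service 474 + fixed 75 = 549
{A, B}: Z1→A 8·13=104, Z2→A 7·17=119, Z3→B 8·16=128, Z4→B 7·25=175. Service 526; fixed 61; total 587.
{A}: Z1→A 8·13=104, Z2→A 7·17=119, Z3→A 15·16=240, Z4→A 15·25=375. Service 838; fixed 13; total 851.
(All 7 nonempty subsets were checked; A and C is lowest.)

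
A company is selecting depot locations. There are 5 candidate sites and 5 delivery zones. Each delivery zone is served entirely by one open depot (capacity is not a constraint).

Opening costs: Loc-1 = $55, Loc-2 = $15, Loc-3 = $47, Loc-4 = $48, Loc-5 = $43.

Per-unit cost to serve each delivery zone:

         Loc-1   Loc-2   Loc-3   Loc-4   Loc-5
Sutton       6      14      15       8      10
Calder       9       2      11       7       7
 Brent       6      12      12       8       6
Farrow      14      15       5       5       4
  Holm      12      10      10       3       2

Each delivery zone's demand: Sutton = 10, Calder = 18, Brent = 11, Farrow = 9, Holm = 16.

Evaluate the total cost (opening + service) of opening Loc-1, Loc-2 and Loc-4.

Each delivery zone is assigned to its cheapest site among the open ones.
{Loc-1, Loc-2, Loc-4}: Sutton→Loc-1 6·10=60, Calder→Loc-2 2·18=36, Brent→Loc-1 6·11=66, Farrow→Loc-4 5·9=45, Holm→Loc-4 3·16=48. Service 255; fixed 118; total 373.

Total cost: 373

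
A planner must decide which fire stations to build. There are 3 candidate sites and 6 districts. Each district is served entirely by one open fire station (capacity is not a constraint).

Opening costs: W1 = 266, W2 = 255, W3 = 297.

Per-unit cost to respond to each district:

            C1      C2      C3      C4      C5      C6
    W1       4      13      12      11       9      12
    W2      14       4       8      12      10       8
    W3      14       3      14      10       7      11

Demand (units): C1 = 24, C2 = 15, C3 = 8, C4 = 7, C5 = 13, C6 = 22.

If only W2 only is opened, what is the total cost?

Each district is assigned to its cheapest site among the open ones.
{W2}: C1→W2 14·24=336, C2→W2 4·15=60, C3→W2 8·8=64, C4→W2 12·7=84, C5→W2 10·13=130, C6→W2 8·22=176. Service 850; fixed 255; total 1105.

Total cost: 1105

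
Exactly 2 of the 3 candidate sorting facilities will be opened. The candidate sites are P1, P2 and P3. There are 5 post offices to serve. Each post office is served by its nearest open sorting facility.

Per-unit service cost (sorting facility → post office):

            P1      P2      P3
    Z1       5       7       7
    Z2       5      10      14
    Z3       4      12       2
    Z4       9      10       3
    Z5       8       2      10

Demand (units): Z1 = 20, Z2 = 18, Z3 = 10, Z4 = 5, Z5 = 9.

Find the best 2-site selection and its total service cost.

With exactly 2 open, each post office uses its cheapest among the chosen.
{P1, P2}: Z1→P1 5·20=100, Z2→P1 5·18=90, Z3→P1 4·10=40, Z4→P1 9·5=45, Z5→P2 2·9=18. Service cost 293.
{P1, P3}: service cost 297
{P2, P3}: service cost 373
Among all 3 size-2 choices, {P1, P2} is lowest.

Choose P1 and P2; total service cost 293.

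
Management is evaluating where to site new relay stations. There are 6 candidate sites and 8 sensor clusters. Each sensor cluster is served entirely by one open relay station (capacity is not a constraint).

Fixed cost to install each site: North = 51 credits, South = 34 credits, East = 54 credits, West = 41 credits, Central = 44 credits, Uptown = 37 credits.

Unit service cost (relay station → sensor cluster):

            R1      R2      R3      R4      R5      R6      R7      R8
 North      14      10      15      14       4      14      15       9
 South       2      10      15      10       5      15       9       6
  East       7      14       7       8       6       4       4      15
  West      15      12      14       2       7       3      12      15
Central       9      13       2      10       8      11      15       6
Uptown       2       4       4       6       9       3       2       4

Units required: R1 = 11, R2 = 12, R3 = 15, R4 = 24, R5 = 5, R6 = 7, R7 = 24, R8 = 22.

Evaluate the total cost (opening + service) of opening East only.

Each sensor cluster is assigned to its cheapest site among the open ones.
{East}: R1→East 7·11=77, R2→East 14·12=168, R3→East 7·15=105, R4→East 8·24=192, R5→East 6·5=30, R6→East 4·7=28, R7→East 4·24=96, R8→East 15·22=330. Service 1026; fixed 54; total 1080.

Total cost: 1080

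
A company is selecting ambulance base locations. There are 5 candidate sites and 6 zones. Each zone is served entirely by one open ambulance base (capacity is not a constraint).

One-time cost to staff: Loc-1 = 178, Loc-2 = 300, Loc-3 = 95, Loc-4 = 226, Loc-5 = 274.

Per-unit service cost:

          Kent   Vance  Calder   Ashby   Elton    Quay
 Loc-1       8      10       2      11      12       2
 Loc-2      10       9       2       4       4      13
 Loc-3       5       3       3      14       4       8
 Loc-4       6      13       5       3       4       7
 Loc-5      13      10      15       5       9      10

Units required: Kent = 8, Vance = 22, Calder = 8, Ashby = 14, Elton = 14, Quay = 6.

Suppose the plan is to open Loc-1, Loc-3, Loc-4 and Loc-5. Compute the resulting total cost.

Total cost: 1005

Each zone is assigned to its cheapest site among the open ones.
{Loc-1, Loc-3, Loc-4, Loc-5}: Kent→Loc-3 5·8=40, Vance→Loc-3 3·22=66, Calder→Loc-1 2·8=16, Ashby→Loc-4 3·14=42, Elton→Loc-3 4·14=56, Quay→Loc-1 2·6=12. Service 232; fixed 773; total 1005.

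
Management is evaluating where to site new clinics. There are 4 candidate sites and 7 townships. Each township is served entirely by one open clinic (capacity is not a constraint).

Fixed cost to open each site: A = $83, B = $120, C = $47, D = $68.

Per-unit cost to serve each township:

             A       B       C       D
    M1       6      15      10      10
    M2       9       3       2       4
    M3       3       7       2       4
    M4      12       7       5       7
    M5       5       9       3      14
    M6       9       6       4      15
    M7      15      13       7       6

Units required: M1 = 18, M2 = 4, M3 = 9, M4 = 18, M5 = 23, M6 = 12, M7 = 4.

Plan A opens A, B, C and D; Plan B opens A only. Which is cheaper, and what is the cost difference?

Plan A: {A, B, C, D}: M1→A 6·18=108, M2→C 2·4=8, M3→C 2·9=18, M4→C 5·18=90, M5→C 3·23=69, M6→C 4·12=48, M7→D 6·4=24. Service 365; fixed 318; total 683.
Plan B: {A}: M1→A 6·18=108, M2→A 9·4=36, M3→A 3·9=27, M4→A 12·18=216, M5→A 5·23=115, M6→A 9·12=108, M7→A 15·4=60. Service 670; fixed 83; total 753.
Difference: |683 − 753| = 70.

Plan A is cheaper by 70.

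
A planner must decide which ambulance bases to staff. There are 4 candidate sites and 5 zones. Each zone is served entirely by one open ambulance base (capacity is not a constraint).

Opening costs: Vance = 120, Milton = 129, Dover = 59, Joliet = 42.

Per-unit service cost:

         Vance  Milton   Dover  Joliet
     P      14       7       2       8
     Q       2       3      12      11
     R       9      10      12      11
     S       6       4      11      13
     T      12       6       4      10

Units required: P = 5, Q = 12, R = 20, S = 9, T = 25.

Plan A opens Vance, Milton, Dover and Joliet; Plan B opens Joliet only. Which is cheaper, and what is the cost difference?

Plan A: {Vance, Milton, Dover, Joliet}: P→Dover 2·5=10, Q→Vance 2·12=24, R→Vance 9·20=180, S→Milton 4·9=36, T→Dover 4·25=100. Service 350; fixed 350; total 700.
Plan B: {Joliet}: P→Joliet 8·5=40, Q→Joliet 11·12=132, R→Joliet 11·20=220, S→Joliet 13·9=117, T→Joliet 10·25=250. Service 759; fixed 42; total 801.
Difference: |700 − 801| = 101.

Plan A is cheaper by 101.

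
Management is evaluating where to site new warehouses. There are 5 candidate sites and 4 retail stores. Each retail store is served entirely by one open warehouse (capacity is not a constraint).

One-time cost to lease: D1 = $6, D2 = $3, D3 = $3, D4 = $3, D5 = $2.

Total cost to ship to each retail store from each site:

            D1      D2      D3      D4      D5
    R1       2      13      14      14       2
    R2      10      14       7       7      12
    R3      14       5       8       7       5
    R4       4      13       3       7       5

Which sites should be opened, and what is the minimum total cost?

Open D3 and D5; minimum total cost 22.

For any fixed open set, each retail store goes to its cheapest open site; total = fixed + service.
{D3, D5}: R1→D5 2, R2→D3 7, R3→D5 5, R4→D3 3. Service 17; fixed 5; total 22.
{D4, D5}: service 19 + fixed 5 = 24
{D2, D3, D5}: service 17 + fixed 8 = 25
{D1, D2, D3, D4, D5}: service 17 + fixed 17 = 34
No other subset beats 22.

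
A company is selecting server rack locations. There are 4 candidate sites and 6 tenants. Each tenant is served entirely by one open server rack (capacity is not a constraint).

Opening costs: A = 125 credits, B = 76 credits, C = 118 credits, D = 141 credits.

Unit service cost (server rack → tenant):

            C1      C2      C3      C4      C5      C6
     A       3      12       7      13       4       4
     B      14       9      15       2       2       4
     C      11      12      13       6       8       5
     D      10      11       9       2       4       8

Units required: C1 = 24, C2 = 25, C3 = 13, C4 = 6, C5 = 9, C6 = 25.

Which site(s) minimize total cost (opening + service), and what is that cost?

For any fixed open set, each tenant goes to its cheapest open site; total = fixed + service.
{A, B}: C1→A 3·24=72, C2→B 9·25=225, C3→A 7·13=91, C4→B 2·6=12, C5→B 2·9=18, C6→A 4·25=100. Service 518; fixed 201; total 719.
{A}: C1→A 3·24=72, C2→A 12·25=300, C3→A 7·13=91, C4→A 13·6=78, C5→A 4·9=36, C6→A 4·25=100. Service 677; fixed 125; total 802.
{A, B, C}: service 518 + fixed 319 = 837
{A, B, C, D}: C1→A 3·24=72, C2→B 9·25=225, C3→A 7·13=91, C4→B 2·6=12, C5→B 2·9=18, C6→A 4·25=100. Service 518; fixed 460; total 978.
No other subset beats 719.

Open A and B; minimum total cost 719.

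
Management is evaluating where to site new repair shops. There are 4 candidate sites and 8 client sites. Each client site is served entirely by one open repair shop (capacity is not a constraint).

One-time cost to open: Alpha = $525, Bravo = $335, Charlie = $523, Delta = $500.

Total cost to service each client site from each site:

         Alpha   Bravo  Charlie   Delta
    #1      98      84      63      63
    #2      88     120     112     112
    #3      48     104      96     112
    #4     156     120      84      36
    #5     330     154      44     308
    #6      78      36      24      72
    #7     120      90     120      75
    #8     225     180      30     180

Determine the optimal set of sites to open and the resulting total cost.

Open Charlie only; minimum total cost 1096.

For any fixed open set, each client site goes to its cheapest open site; total = fixed + service.
{Charlie}: #1→Charlie 63, #2→Charlie 112, #3→Charlie 96, #4→Charlie 84, #5→Charlie 44, #6→Charlie 24, #7→Charlie 120, #8→Charlie 30. Service 573; fixed 523; total 1096.
{Bravo}: service 888 + fixed 335 = 1223
{Bravo, Charlie}: #1→Charlie 63, #2→Charlie 112, #3→Charlie 96, #4→Charlie 84, #5→Charlie 44, #6→Charlie 24, #7→Bravo 90, #8→Charlie 30. Service 543; fixed 858; total 1401.
{Alpha, Bravo, Charlie, Delta}: service 408 + fixed 1883 = 2291
(All 15 nonempty subsets were checked; Charlie only is lowest.)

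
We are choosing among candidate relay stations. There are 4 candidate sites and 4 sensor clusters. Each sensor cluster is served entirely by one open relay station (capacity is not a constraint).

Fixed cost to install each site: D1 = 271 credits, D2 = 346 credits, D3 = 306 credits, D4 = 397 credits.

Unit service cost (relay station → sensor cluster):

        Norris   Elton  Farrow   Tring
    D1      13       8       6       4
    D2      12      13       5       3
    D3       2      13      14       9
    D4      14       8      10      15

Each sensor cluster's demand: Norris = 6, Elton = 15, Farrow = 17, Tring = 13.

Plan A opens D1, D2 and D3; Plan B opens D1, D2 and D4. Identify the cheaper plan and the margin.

Plan A: {D1, D2, D3}: Norris→D3 2·6=12, Elton→D1 8·15=120, Farrow→D2 5·17=85, Tring→D2 3·13=39. Service 256; fixed 923; total 1179.
Plan B: {D1, D2, D4}: Norris→D2 12·6=72, Elton→D1 8·15=120, Farrow→D2 5·17=85, Tring→D2 3·13=39. Service 316; fixed 1014; total 1330.
Difference: |1179 − 1330| = 151.

Plan A is cheaper by 151.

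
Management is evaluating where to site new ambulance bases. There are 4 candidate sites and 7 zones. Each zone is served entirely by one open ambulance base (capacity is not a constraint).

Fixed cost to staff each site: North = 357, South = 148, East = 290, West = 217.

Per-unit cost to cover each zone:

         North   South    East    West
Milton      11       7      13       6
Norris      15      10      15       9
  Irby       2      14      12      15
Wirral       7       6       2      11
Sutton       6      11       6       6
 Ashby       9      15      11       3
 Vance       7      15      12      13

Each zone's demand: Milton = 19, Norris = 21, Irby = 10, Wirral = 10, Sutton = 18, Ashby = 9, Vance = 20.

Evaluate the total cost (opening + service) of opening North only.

Total cost: 1300

Each zone is assigned to its cheapest site among the open ones.
{North}: Milton→North 11·19=209, Norris→North 15·21=315, Irby→North 2·10=20, Wirral→North 7·10=70, Sutton→North 6·18=108, Ashby→North 9·9=81, Vance→North 7·20=140. Service 943; fixed 357; total 1300.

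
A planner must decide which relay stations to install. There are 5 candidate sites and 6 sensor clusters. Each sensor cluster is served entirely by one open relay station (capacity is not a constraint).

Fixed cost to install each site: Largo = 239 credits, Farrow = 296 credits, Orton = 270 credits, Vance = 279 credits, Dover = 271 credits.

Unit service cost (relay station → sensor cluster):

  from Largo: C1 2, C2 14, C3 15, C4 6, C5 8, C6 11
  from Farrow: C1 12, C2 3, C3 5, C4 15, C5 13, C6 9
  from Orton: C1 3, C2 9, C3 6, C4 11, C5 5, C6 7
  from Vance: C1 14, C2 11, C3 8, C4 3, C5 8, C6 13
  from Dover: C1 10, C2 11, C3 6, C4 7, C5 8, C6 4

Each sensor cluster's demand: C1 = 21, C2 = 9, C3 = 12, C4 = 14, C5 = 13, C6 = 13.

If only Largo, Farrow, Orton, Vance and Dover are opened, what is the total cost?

Each sensor cluster is assigned to its cheapest site among the open ones.
{Largo, Farrow, Orton, Vance, Dover}: C1→Largo 2·21=42, C2→Farrow 3·9=27, C3→Farrow 5·12=60, C4→Vance 3·14=42, C5→Orton 5·13=65, C6→Dover 4·13=52. Service 288; fixed 1355; total 1643.

Total cost: 1643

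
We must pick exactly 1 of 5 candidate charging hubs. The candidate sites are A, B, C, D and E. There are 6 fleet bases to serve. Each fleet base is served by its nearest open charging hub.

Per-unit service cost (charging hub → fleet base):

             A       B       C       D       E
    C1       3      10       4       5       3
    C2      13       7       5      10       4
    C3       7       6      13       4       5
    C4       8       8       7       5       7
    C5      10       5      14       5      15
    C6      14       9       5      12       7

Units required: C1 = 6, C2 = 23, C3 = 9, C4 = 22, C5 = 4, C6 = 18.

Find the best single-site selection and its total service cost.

Choose E only; total service cost 495.

With exactly 1 open, each fleet base uses its cheapest among the chosen.
{E}: C1→E 3·6=18, C2→E 4·23=92, C3→E 5·9=45, C4→E 7·22=154, C5→E 15·4=60, C6→E 7·18=126. Service cost 495.
{C}: service cost 556
{B}: service cost 633
Among all 5 size-1 choices, {E} is lowest.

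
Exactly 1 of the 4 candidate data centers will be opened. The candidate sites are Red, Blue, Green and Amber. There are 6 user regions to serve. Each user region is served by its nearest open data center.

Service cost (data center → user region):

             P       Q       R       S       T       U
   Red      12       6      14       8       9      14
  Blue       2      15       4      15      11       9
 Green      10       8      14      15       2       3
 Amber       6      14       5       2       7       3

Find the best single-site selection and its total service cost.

Choose Amber only; total service cost 37.

With exactly 1 open, each user region uses its cheapest among the chosen.
{Amber}: P→Amber 6, Q→Amber 14, R→Amber 5, S→Amber 2, T→Amber 7, U→Amber 3. Service cost 37.
{Green}: service cost 52
{Blue}: service cost 56
Among all 4 size-1 choices, {Amber} is lowest.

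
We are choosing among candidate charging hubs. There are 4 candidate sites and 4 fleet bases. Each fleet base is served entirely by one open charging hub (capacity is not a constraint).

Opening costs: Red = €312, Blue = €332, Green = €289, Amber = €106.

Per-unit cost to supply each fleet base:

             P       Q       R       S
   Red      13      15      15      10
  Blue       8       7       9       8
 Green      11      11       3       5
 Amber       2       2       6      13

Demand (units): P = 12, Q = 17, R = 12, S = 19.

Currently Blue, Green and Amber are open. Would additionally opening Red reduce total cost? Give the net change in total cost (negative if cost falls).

No — net change +312 (cost rises by 312).

Current service cost with {Blue, Green, Amber}: 189.
Adding Red: each fleet base re-picks its cheapest; new service cost 189, saving 0.
Extra fixed cost: 312. Net change = 312 − 0 = 312.
(Totals: 916 → 1228.)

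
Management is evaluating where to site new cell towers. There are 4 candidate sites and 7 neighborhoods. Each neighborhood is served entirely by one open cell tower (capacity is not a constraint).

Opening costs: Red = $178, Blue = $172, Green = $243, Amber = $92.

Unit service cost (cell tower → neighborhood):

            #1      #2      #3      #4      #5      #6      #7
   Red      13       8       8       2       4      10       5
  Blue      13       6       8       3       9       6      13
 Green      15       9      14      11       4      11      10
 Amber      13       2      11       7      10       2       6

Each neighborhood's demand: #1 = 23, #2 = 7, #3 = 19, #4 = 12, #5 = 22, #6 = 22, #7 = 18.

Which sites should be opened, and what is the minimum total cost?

For any fixed open set, each neighborhood goes to its cheapest open site; total = fixed + service.
{Red, Amber}: #1→Red 13·23=299, #2→Amber 2·7=14, #3→Red 8·19=152, #4→Red 2·12=24, #5→Red 4·22=88, #6→Amber 2·22=44, #7→Red 5·18=90. Service 711; fixed 270; total 981.
{Amber}: service 978 + fixed 92 = 1070
{Red}: #1→Red 13·23=299, #2→Red 8·7=56, #3→Red 8·19=152, #4→Red 2·12=24, #5→Red 4·22=88, #6→Red 10·22=220, #7→Red 5·18=90. Service 929; fixed 178; total 1107.
{Red, Blue, Green, Amber}: service 711 + fixed 685 = 1396
No other subset beats 981.

Open Red and Amber; minimum total cost 981.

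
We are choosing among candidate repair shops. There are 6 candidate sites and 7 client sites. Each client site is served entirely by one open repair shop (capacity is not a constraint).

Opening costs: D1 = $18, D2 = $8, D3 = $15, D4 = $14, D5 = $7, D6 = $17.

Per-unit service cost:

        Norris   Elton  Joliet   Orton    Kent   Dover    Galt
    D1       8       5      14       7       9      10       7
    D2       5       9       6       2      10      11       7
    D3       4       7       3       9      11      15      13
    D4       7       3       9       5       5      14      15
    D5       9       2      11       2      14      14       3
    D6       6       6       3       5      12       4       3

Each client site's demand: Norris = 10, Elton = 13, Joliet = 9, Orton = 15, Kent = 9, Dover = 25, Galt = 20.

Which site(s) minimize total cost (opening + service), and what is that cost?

Open D3, D4, D5 and D6; minimum total cost 381.

For any fixed open set, each client site goes to its cheapest open site; total = fixed + service.
{D3, D4, D5, D6}: Norris→D3 4·10=40, Elton→D5 2·13=26, Joliet→D3 3·9=27, Orton→D5 2·15=30, Kent→D4 5·9=45, Dover→D6 4·25=100, Galt→D5 3·20=60. Service 328; fixed 53; total 381.
{D2, D4, D5, D6}: Norris→D2 5·10=50, Elton→D5 2·13=26, Joliet→D6 3·9=27, Orton→D2 2·15=30, Kent→D4 5·9=45, Dover→D6 4·25=100, Galt→D5 3·20=60. Service 338; fixed 46; total 384.
{D4, D5, D6}: Norris→D6 6·10=60, Elton→D5 2·13=26, Joliet→D6 3·9=27, Orton→D5 2·15=30, Kent→D4 5·9=45, Dover→D6 4·25=100, Galt→D5 3·20=60. Service 348; fixed 38; total 386.
{D1, D2, D3, D4, D5, D6}: Norris→D3 4·10=40, Elton→D5 2·13=26, Joliet→D3 3·9=27, Orton→D2 2·15=30, Kent→D4 5·9=45, Dover→D6 4·25=100, Galt→D5 3·20=60. Service 328; fixed 79; total 407.
No other subset beats 381.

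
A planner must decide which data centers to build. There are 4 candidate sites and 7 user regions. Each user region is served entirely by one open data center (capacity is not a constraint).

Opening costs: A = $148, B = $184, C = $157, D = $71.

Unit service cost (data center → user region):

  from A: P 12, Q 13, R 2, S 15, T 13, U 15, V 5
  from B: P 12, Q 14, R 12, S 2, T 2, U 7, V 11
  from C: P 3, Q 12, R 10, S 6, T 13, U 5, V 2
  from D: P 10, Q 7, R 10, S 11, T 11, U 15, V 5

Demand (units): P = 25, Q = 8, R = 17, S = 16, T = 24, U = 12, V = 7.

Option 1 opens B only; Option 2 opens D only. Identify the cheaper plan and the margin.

Option 1 is cheaper by 161.

Option 1: {B}: P→B 12·25=300, Q→B 14·8=112, R→B 12·17=204, S→B 2·16=32, T→B 2·24=48, U→B 7·12=84, V→B 11·7=77. Service 857; fixed 184; total 1041.
Option 2: {D}: P→D 10·25=250, Q→D 7·8=56, R→D 10·17=170, S→D 11·16=176, T→D 11·24=264, U→D 15·12=180, V→D 5·7=35. Service 1131; fixed 71; total 1202.
Difference: |1041 − 1202| = 161.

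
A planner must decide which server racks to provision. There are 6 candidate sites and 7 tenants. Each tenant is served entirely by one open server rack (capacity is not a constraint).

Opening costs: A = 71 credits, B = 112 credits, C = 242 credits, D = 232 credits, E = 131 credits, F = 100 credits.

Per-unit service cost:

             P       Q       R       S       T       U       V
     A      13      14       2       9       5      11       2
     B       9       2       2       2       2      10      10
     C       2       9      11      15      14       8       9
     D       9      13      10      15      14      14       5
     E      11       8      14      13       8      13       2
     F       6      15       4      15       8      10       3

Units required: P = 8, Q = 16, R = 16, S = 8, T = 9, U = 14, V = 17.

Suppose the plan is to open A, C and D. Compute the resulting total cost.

Each tenant is assigned to its cheapest site among the open ones.
{A, C, D}: P→C 2·8=16, Q→C 9·16=144, R→A 2·16=32, S→A 9·8=72, T→A 5·9=45, U→C 8·14=112, V→A 2·17=34. Service 455; fixed 545; total 1000.

Total cost: 1000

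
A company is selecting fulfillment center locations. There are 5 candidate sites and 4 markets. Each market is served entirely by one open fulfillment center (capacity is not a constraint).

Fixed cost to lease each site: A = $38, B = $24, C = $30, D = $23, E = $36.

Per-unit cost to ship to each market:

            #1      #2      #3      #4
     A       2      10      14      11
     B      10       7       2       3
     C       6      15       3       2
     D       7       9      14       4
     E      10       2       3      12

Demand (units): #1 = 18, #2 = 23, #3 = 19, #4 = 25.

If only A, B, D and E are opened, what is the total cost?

Each market is assigned to its cheapest site among the open ones.
{A, B, D, E}: #1→A 2·18=36, #2→E 2·23=46, #3→B 2·19=38, #4→B 3·25=75. Service 195; fixed 121; total 316.

Total cost: 316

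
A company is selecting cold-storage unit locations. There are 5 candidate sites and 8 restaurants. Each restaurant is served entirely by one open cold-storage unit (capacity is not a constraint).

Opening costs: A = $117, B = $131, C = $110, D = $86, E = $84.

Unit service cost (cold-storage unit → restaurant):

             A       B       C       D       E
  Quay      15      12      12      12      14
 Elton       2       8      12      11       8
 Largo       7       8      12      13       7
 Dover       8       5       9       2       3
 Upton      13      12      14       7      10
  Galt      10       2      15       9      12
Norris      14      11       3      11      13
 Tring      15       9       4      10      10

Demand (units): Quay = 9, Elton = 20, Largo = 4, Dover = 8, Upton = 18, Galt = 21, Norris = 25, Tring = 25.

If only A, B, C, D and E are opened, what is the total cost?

Total cost: 1063

Each restaurant is assigned to its cheapest site among the open ones.
{A, B, C, D, E}: Quay→B 12·9=108, Elton→A 2·20=40, Largo→A 7·4=28, Dover→D 2·8=16, Upton→D 7·18=126, Galt→B 2·21=42, Norris→C 3·25=75, Tring→C 4·25=100. Service 535; fixed 528; total 1063.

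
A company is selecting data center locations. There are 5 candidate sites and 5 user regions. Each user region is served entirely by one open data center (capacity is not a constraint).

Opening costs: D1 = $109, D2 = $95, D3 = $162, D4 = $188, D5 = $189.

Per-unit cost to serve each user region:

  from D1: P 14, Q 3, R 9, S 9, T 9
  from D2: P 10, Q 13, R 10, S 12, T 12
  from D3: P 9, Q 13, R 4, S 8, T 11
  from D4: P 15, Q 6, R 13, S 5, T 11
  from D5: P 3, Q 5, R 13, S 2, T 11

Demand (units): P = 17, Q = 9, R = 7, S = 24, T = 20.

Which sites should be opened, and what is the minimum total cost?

Open D5 only; minimum total cost 644.

For any fixed open set, each user region goes to its cheapest open site; total = fixed + service.
{D5}: P→D5 3·17=51, Q→D5 5·9=45, R→D5 13·7=91, S→D5 2·24=48, T→D5 11·20=220. Service 455; fixed 189; total 644.
{D1, D5}: P→D5 3·17=51, Q→D1 3·9=27, R→D1 9·7=63, S→D5 2·24=48, T→D1 9·20=180. Service 369; fixed 298; total 667.
{D2, D5}: P→D5 3·17=51, Q→D5 5·9=45, R→D2 10·7=70, S→D5 2·24=48, T→D5 11·20=220. Service 434; fixed 284; total 718.
{D1, D2, D3, D4, D5}: P→D5 3·17=51, Q→D1 3·9=27, R→D3 4·7=28, S→D5 2·24=48, T→D1 9·20=180. Service 334; fixed 743; total 1077.
No other subset beats 644.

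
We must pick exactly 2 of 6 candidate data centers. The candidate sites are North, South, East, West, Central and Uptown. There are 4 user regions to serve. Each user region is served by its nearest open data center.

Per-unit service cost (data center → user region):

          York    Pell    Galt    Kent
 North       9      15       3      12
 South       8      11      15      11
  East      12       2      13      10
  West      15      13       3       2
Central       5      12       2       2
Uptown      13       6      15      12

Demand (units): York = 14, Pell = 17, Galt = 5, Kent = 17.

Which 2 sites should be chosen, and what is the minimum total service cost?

Choose East and Central; total service cost 148.

With exactly 2 open, each user region uses its cheapest among the chosen.
{East, Central}: York→Central 5·14=70, Pell→East 2·17=34, Galt→Central 2·5=10, Kent→Central 2·17=34. Service cost 148.
{Central, Uptown}: service cost 216
{East, West}: service cost 251
Among all 15 size-2 choices, {East, Central} is lowest.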